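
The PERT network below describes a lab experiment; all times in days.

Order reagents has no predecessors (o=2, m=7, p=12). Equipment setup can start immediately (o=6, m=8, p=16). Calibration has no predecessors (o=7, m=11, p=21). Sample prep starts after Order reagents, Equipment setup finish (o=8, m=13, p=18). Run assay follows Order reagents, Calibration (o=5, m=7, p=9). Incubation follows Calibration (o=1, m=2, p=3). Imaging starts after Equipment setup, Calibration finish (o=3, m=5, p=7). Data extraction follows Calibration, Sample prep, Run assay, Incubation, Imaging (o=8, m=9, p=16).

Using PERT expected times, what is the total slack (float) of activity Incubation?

8 days

te_Order reagents = (2 + 4·7 + 12)/6 = 42/6 = 7
te_Equipment setup = (6 + 4·8 + 16)/6 = 54/6 = 9
te_Calibration = (7 + 4·11 + 21)/6 = 72/6 = 12
te_Sample prep = (8 + 4·13 + 18)/6 = 78/6 = 13
te_Run assay = (5 + 4·7 + 9)/6 = 42/6 = 7
te_Incubation = (1 + 4·2 + 3)/6 = 12/6 = 2
te_Imaging = (3 + 4·5 + 7)/6 = 30/6 = 5
te_Data extraction = (8 + 4·9 + 16)/6 = 60/6 = 10

Forward pass:
ES_Order reagents = 0; EF_Order reagents = 7
ES_Equipment setup = 0; EF_Equipment setup = 9
ES_Calibration = 0; EF_Calibration = 12
ES_Sample prep = max(EF_Order reagents=7, EF_Equipment setup=9) = 9; EF_Sample prep = 9+13 = 22
ES_Run assay = max(EF_Order reagents=7, EF_Calibration=12) = 12; EF_Run assay = 12+7 = 19
ES_Incubation = 12; EF_Incubation = 12+2 = 14
ES_Imaging = max(EF_Equipment setup=9, EF_Calibration=12) = 12; EF_Imaging = 12+5 = 17
ES_Data extraction = max(EF_Calibration=12, EF_Sample prep=22, EF_Run assay=19, EF_Incubation=14, EF_Imaging=17) = 22; EF_Data extraction = 22+10 = 32
Expected project duration μ = 32 days. Critical path: Equipment setup → Sample prep → Data extraction.

Backward pass:
LF_Data extraction = 32; LS_Data extraction = 32−10 = 22
LF_Imaging = LS_Data extraction = 22; LS_Imaging = 22−5 = 17
LF_Incubation = LS_Data extraction = 22; LS_Incubation = 22−2 = 20
LF_Run assay = LS_Data extraction = 22; LS_Run assay = 22−7 = 15
LF_Sample prep = LS_Data extraction = 22; LS_Sample prep = 22−13 = 9
LF_Calibration = min(LS_Run assay=15, LS_Incubation=20, LS_Imaging=17, LS_Data extraction=22) = 15; LS_Calibration = 15−12 = 3
LF_Equipment setup = min(LS_Sample prep=9, LS_Imaging=17) = 9; LS_Equipment setup = 9−9 = 0
LF_Order reagents = min(LS_Sample prep=9, LS_Run assay=15) = 9; LS_Order reagents = 9−7 = 2
Slack_Incubation = LS_Incubation − ES_Incubation = 20 − 12 = 8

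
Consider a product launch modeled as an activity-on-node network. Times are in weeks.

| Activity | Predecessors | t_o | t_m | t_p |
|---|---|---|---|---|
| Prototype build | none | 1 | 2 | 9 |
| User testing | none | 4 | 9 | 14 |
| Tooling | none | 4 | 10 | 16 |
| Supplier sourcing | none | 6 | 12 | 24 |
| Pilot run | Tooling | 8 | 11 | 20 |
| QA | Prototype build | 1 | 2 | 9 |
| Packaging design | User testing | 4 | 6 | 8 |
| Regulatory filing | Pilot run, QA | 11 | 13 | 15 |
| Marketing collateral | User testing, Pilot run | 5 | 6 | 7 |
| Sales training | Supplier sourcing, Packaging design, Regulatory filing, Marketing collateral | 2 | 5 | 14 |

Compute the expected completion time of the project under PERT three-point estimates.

te_Prototype build = (1 + 4·2 + 9)/6 = 18/6 = 3
te_User testing = (4 + 4·9 + 14)/6 = 54/6 = 9
te_Tooling = (4 + 4·10 + 16)/6 = 60/6 = 10
te_Supplier sourcing = (6 + 4·12 + 24)/6 = 78/6 = 13
te_Pilot run = (8 + 4·11 + 20)/6 = 72/6 = 12
te_QA = (1 + 4·2 + 9)/6 = 18/6 = 3
te_Packaging design = (4 + 4·6 + 8)/6 = 36/6 = 6
te_Regulatory filing = (11 + 4·13 + 15)/6 = 78/6 = 13
te_Marketing collateral = (5 + 4·6 + 7)/6 = 36/6 = 6
te_Sales training = (2 + 4·5 + 14)/6 = 36/6 = 6

Forward pass:
ES_Prototype build = 0; EF_Prototype build = 3
ES_User testing = 0; EF_User testing = 9
ES_Tooling = 0; EF_Tooling = 10
ES_Supplier sourcing = 0; EF_Supplier sourcing = 13
ES_Pilot run = 10; EF_Pilot run = 10+12 = 22
ES_QA = 3; EF_QA = 3+3 = 6
ES_Packaging design = 9; EF_Packaging design = 9+6 = 15
ES_Regulatory filing = max(EF_Pilot run=22, EF_QA=6) = 22; EF_Regulatory filing = 22+13 = 35
ES_Marketing collateral = max(EF_User testing=9, EF_Pilot run=22) = 22; EF_Marketing collateral = 22+6 = 28
ES_Sales training = max(EF_Supplier sourcing=13, EF_Packaging design=15, EF_Regulatory filing=35, EF_Marketing collateral=28) = 35; EF_Sales training = 35+6 = 41
Expected project duration μ = 41 weeks. Critical path: Tooling → Pilot run → Regulatory filing → Sales training.

41 weeks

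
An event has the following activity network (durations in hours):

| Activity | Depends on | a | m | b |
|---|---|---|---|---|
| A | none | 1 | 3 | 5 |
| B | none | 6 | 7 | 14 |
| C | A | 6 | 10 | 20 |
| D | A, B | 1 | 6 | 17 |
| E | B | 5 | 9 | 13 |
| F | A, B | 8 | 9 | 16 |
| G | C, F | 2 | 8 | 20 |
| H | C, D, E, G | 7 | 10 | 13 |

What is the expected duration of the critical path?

te_A = (1 + 4·3 + 5)/6 = 18/6 = 3
te_B = (6 + 4·7 + 14)/6 = 48/6 = 8
te_C = (6 + 4·10 + 20)/6 = 66/6 = 11
te_D = (1 + 4·6 + 17)/6 = 42/6 = 7
te_E = (5 + 4·9 + 13)/6 = 54/6 = 9
te_F = (8 + 4·9 + 16)/6 = 60/6 = 10
te_G = (2 + 4·8 + 20)/6 = 54/6 = 9
te_H = (7 + 4·10 + 13)/6 = 60/6 = 10

Forward pass:
ES_A = 0; EF_A = 3
ES_B = 0; EF_B = 8
ES_C = 3; EF_C = 3+11 = 14
ES_D = max(EF_A=3, EF_B=8) = 8; EF_D = 8+7 = 15
ES_E = 8; EF_E = 8+9 = 17
ES_F = max(EF_A=3, EF_B=8) = 8; EF_F = 8+10 = 18
ES_G = max(EF_C=14, EF_F=18) = 18; EF_G = 18+9 = 27
ES_H = max(EF_C=14, EF_D=15, EF_E=17, EF_G=27) = 27; EF_H = 27+10 = 37
Expected project duration μ = 37 hours. Critical path: B → F → G → H.

37 hours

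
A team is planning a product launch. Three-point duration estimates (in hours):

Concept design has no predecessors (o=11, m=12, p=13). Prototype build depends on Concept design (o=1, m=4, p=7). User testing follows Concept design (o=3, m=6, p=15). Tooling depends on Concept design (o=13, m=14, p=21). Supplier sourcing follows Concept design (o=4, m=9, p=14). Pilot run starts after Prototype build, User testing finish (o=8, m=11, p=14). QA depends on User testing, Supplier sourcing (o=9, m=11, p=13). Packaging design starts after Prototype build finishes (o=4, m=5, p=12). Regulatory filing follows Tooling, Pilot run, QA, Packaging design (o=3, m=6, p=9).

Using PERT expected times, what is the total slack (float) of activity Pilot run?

2 hours

te_Concept design = (11 + 4·12 + 13)/6 = 72/6 = 12
te_Prototype build = (1 + 4·4 + 7)/6 = 24/6 = 4
te_User testing = (3 + 4·6 + 15)/6 = 42/6 = 7
te_Tooling = (13 + 4·14 + 21)/6 = 90/6 = 15
te_Supplier sourcing = (4 + 4·9 + 14)/6 = 54/6 = 9
te_Pilot run = (8 + 4·11 + 14)/6 = 66/6 = 11
te_QA = (9 + 4·11 + 13)/6 = 66/6 = 11
te_Packaging design = (4 + 4·5 + 12)/6 = 36/6 = 6
te_Regulatory filing = (3 + 4·6 + 9)/6 = 36/6 = 6

Forward pass:
ES_Concept design = 0; EF_Concept design = 12
ES_Prototype build = 12; EF_Prototype build = 12+4 = 16
ES_User testing = 12; EF_User testing = 12+7 = 19
ES_Tooling = 12; EF_Tooling = 12+15 = 27
ES_Supplier sourcing = 12; EF_Supplier sourcing = 12+9 = 21
ES_Pilot run = max(EF_Prototype build=16, EF_User testing=19) = 19; EF_Pilot run = 19+11 = 30
ES_QA = max(EF_User testing=19, EF_Supplier sourcing=21) = 21; EF_QA = 21+11 = 32
ES_Packaging design = 16; EF_Packaging design = 16+6 = 22
ES_Regulatory filing = max(EF_Tooling=27, EF_Pilot run=30, EF_QA=32, EF_Packaging design=22) = 32; EF_Regulatory filing = 32+6 = 38
Expected project duration μ = 38 hours. Critical path: Concept design → Supplier sourcing → QA → Regulatory filing.

Backward pass:
LF_Regulatory filing = 38; LS_Regulatory filing = 38−6 = 32
LF_Packaging design = LS_Regulatory filing = 32; LS_Packaging design = 32−6 = 26
LF_QA = LS_Regulatory filing = 32; LS_QA = 32−11 = 21
LF_Pilot run = LS_Regulatory filing = 32; LS_Pilot run = 32−11 = 21
LF_Supplier sourcing = LS_QA = 21; LS_Supplier sourcing = 21−9 = 12
LF_Tooling = LS_Regulatory filing = 32; LS_Tooling = 32−15 = 17
LF_User testing = min(LS_Pilot run=21, LS_QA=21) = 21; LS_User testing = 21−7 = 14
LF_Prototype build = min(LS_Pilot run=21, LS_Packaging design=26) = 21; LS_Prototype build = 21−4 = 17
LF_Concept design = min(LS_Prototype build=17, LS_User testing=14, LS_Tooling=17, LS_Supplier sourcing=12) = 12; LS_Concept design = 12−12 = 0
Slack_Pilot run = LS_Pilot run − ES_Pilot run = 21 − 19 = 2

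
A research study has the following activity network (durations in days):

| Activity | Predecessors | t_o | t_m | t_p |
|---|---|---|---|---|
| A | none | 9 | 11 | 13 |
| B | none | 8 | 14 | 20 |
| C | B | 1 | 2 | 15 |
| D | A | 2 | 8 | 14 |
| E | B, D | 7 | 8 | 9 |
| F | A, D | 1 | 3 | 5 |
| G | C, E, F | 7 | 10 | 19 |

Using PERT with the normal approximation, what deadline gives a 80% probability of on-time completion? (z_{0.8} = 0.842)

40.5 days

te_A = (9 + 4·11 + 13)/6 = 66/6 = 11; σ²_A = ((13−9)/6)² = 0.444
te_B = (8 + 4·14 + 20)/6 = 84/6 = 14; σ²_B = ((20−8)/6)² = 4.000
te_C = (1 + 4·2 + 15)/6 = 24/6 = 4; σ²_C = ((15−1)/6)² = 5.444
te_D = (2 + 4·8 + 14)/6 = 48/6 = 8; σ²_D = ((14−2)/6)² = 4.000
te_E = (7 + 4·8 + 9)/6 = 48/6 = 8; σ²_E = ((9−7)/6)² = 0.111
te_F = (1 + 4·3 + 5)/6 = 18/6 = 3; σ²_F = ((5−1)/6)² = 0.444
te_G = (7 + 4·10 + 19)/6 = 66/6 = 11; σ²_G = ((19−7)/6)² = 4.000

Forward pass:
ES_A = 0; EF_A = 11
ES_B = 0; EF_B = 14
ES_C = 14; EF_C = 14+4 = 18
ES_D = 11; EF_D = 11+8 = 19
ES_E = max(EF_B=14, EF_D=19) = 19; EF_E = 19+8 = 27
ES_F = max(EF_A=11, EF_D=19) = 19; EF_F = 19+3 = 22
ES_G = max(EF_C=18, EF_E=27, EF_F=22) = 27; EF_G = 27+11 = 38
Expected project duration μ = 38 days. Critical path: A → D → E → G.

Variance along critical path = 0.444 + 4.000 + 0.111 + 4.000 = 8.556; σ = 2.925 days.
D = μ + z·σ = 38 + 0.842·2.925 = 40.5 days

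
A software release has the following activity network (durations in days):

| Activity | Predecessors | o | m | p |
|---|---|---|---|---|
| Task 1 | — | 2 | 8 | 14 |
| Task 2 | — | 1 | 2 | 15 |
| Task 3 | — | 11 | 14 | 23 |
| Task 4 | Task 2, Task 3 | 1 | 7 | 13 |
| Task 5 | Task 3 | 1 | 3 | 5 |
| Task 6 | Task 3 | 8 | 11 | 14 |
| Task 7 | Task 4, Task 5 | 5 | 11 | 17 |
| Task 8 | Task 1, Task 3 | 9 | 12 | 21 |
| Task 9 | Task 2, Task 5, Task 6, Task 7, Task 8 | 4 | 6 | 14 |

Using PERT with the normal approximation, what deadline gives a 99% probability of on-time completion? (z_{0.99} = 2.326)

48.9 days

te_Task 1 = (2 + 4·8 + 14)/6 = 48/6 = 8; σ²_Task 1 = ((14−2)/6)² = 4.000
te_Task 2 = (1 + 4·2 + 15)/6 = 24/6 = 4; σ²_Task 2 = ((15−1)/6)² = 5.444
te_Task 3 = (11 + 4·14 + 23)/6 = 90/6 = 15; σ²_Task 3 = ((23−11)/6)² = 4.000
te_Task 4 = (1 + 4·7 + 13)/6 = 42/6 = 7; σ²_Task 4 = ((13−1)/6)² = 4.000
te_Task 5 = (1 + 4·3 + 5)/6 = 18/6 = 3; σ²_Task 5 = ((5−1)/6)² = 0.444
te_Task 6 = (8 + 4·11 + 14)/6 = 66/6 = 11; σ²_Task 6 = ((14−8)/6)² = 1.000
te_Task 7 = (5 + 4·11 + 17)/6 = 66/6 = 11; σ²_Task 7 = ((17−5)/6)² = 4.000
te_Task 8 = (9 + 4·12 + 21)/6 = 78/6 = 13; σ²_Task 8 = ((21−9)/6)² = 4.000
te_Task 9 = (4 + 4·6 + 14)/6 = 42/6 = 7; σ²_Task 9 = ((14−4)/6)² = 2.778

Forward pass:
ES_Task 1 = 0; EF_Task 1 = 8
ES_Task 2 = 0; EF_Task 2 = 4
ES_Task 3 = 0; EF_Task 3 = 15
ES_Task 4 = max(EF_Task 2=4, EF_Task 3=15) = 15; EF_Task 4 = 15+7 = 22
ES_Task 5 = 15; EF_Task 5 = 15+3 = 18
ES_Task 6 = 15; EF_Task 6 = 15+11 = 26
ES_Task 7 = max(EF_Task 4=22, EF_Task 5=18) = 22; EF_Task 7 = 22+11 = 33
ES_Task 8 = max(EF_Task 1=8, EF_Task 3=15) = 15; EF_Task 8 = 15+13 = 28
ES_Task 9 = max(EF_Task 2=4, EF_Task 5=18, EF_Task 6=26, EF_Task 7=33, EF_Task 8=28) = 33; EF_Task 9 = 33+7 = 40
Expected project duration μ = 40 days. Critical path: Task 3 → Task 4 → Task 7 → Task 9.

Variance along critical path = 4.000 + 4.000 + 4.000 + 2.778 = 14.778; σ = 3.844 days.
D = μ + z·σ = 40 + 2.326·3.844 = 48.9 days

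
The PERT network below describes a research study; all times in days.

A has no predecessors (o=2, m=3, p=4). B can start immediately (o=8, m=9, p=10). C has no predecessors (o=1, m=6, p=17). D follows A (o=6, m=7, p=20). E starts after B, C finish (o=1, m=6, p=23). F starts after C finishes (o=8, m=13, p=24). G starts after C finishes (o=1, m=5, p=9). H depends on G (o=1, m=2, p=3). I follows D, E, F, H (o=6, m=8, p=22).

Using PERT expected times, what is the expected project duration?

31 days

te_A = (2 + 4·3 + 4)/6 = 18/6 = 3
te_B = (8 + 4·9 + 10)/6 = 54/6 = 9
te_C = (1 + 4·6 + 17)/6 = 42/6 = 7
te_D = (6 + 4·7 + 20)/6 = 54/6 = 9
te_E = (1 + 4·6 + 23)/6 = 48/6 = 8
te_F = (8 + 4·13 + 24)/6 = 84/6 = 14
te_G = (1 + 4·5 + 9)/6 = 30/6 = 5
te_H = (1 + 4·2 + 3)/6 = 12/6 = 2
te_I = (6 + 4·8 + 22)/6 = 60/6 = 10

Forward pass:
ES_A = 0; EF_A = 3
ES_B = 0; EF_B = 9
ES_C = 0; EF_C = 7
ES_D = 3; EF_D = 3+9 = 12
ES_E = max(EF_B=9, EF_C=7) = 9; EF_E = 9+8 = 17
ES_F = 7; EF_F = 7+14 = 21
ES_G = 7; EF_G = 7+5 = 12
ES_H = 12; EF_H = 12+2 = 14
ES_I = max(EF_D=12, EF_E=17, EF_F=21, EF_H=14) = 21; EF_I = 21+10 = 31
Expected project duration μ = 31 days. Critical path: C → F → I.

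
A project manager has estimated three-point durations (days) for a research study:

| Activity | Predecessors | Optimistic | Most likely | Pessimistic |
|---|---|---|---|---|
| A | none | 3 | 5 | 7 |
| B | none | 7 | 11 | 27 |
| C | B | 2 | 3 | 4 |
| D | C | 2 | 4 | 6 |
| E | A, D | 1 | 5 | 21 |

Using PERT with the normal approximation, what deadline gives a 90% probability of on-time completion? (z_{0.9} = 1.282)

33.1 days

te_A = (3 + 4·5 + 7)/6 = 30/6 = 5; σ²_A = ((7−3)/6)² = 0.444
te_B = (7 + 4·11 + 27)/6 = 78/6 = 13; σ²_B = ((27−7)/6)² = 11.111
te_C = (2 + 4·3 + 4)/6 = 18/6 = 3; σ²_C = ((4−2)/6)² = 0.111
te_D = (2 + 4·4 + 6)/6 = 24/6 = 4; σ²_D = ((6−2)/6)² = 0.444
te_E = (1 + 4·5 + 21)/6 = 42/6 = 7; σ²_E = ((21−1)/6)² = 11.111

Forward pass:
ES_A = 0; EF_A = 5
ES_B = 0; EF_B = 13
ES_C = 13; EF_C = 13+3 = 16
ES_D = 16; EF_D = 16+4 = 20
ES_E = max(EF_A=5, EF_D=20) = 20; EF_E = 20+7 = 27
Expected project duration μ = 27 days. Critical path: B → C → D → E.

Variance along critical path = 11.111 + 0.111 + 0.444 + 11.111 = 22.778; σ = 4.773 days.
D = μ + z·σ = 27 + 1.282·4.773 = 33.1 days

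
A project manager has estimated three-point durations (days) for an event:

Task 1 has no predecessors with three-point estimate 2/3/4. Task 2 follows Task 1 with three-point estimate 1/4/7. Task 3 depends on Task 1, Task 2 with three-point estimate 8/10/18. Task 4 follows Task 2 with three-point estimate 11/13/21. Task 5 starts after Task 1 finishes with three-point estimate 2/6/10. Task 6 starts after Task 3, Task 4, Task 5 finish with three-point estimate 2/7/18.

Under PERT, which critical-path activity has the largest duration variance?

te_Task 1 = (2 + 4·3 + 4)/6 = 18/6 = 3; σ²_Task 1 = ((4−2)/6)² = 0.111
te_Task 2 = (1 + 4·4 + 7)/6 = 24/6 = 4; σ²_Task 2 = ((7−1)/6)² = 1.000
te_Task 3 = (8 + 4·10 + 18)/6 = 66/6 = 11; σ²_Task 3 = ((18−8)/6)² = 2.778
te_Task 4 = (11 + 4·13 + 21)/6 = 84/6 = 14; σ²_Task 4 = ((21−11)/6)² = 2.778
te_Task 5 = (2 + 4·6 + 10)/6 = 36/6 = 6; σ²_Task 5 = ((10−2)/6)² = 1.778
te_Task 6 = (2 + 4·7 + 18)/6 = 48/6 = 8; σ²_Task 6 = ((18−2)/6)² = 7.111

Forward pass:
ES_Task 1 = 0; EF_Task 1 = 3
ES_Task 2 = 3; EF_Task 2 = 3+4 = 7
ES_Task 3 = max(EF_Task 1=3, EF_Task 2=7) = 7; EF_Task 3 = 7+11 = 18
ES_Task 4 = 7; EF_Task 4 = 7+14 = 21
ES_Task 5 = 3; EF_Task 5 = 3+6 = 9
ES_Task 6 = max(EF_Task 3=18, EF_Task 4=21, EF_Task 5=9) = 21; EF_Task 6 = 21+8 = 29
Expected project duration μ = 29 days. Critical path: Task 1 → Task 2 → Task 4 → Task 6.

Variances on critical path: σ²_Task 1=0.111, σ²_Task 2=1.000, σ²_Task 4=2.778, σ²_Task 6=7.111.
Largest is σ²_Task 6 = 7.111.

Task 6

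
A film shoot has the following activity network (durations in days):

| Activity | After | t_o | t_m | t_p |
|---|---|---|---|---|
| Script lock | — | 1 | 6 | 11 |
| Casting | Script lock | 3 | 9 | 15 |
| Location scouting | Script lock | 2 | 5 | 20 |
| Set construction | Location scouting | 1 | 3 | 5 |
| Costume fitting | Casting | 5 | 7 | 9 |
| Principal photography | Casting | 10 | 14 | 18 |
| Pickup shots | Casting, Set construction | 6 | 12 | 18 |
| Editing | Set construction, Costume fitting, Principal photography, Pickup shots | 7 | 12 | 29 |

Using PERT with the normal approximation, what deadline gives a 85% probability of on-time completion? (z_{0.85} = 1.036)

47.9 days

te_Script lock = (1 + 4·6 + 11)/6 = 36/6 = 6; σ²_Script lock = ((11−1)/6)² = 2.778
te_Casting = (3 + 4·9 + 15)/6 = 54/6 = 9; σ²_Casting = ((15−3)/6)² = 4.000
te_Location scouting = (2 + 4·5 + 20)/6 = 42/6 = 7; σ²_Location scouting = ((20−2)/6)² = 9.000
te_Set construction = (1 + 4·3 + 5)/6 = 18/6 = 3; σ²_Set construction = ((5−1)/6)² = 0.444
te_Costume fitting = (5 + 4·7 + 9)/6 = 42/6 = 7; σ²_Costume fitting = ((9−5)/6)² = 0.444
te_Principal photography = (10 + 4·14 + 18)/6 = 84/6 = 14; σ²_Principal photography = ((18−10)/6)² = 1.778
te_Pickup shots = (6 + 4·12 + 18)/6 = 72/6 = 12; σ²_Pickup shots = ((18−6)/6)² = 4.000
te_Editing = (7 + 4·12 + 29)/6 = 84/6 = 14; σ²_Editing = ((29−7)/6)² = 13.444

Forward pass:
ES_Script lock = 0; EF_Script lock = 6
ES_Casting = 6; EF_Casting = 6+9 = 15
ES_Location scouting = 6; EF_Location scouting = 6+7 = 13
ES_Set construction = 13; EF_Set construction = 13+3 = 16
ES_Costume fitting = 15; EF_Costume fitting = 15+7 = 22
ES_Principal photography = 15; EF_Principal photography = 15+14 = 29
ES_Pickup shots = max(EF_Casting=15, EF_Set construction=16) = 16; EF_Pickup shots = 16+12 = 28
ES_Editing = max(EF_Set construction=16, EF_Costume fitting=22, EF_Principal photography=29, EF_Pickup shots=28) = 29; EF_Editing = 29+14 = 43
Expected project duration μ = 43 days. Critical path: Script lock → Casting → Principal photography → Editing.

Variance along critical path = 2.778 + 4.000 + 1.778 + 13.444 = 22.000; σ = 4.690 days.
D = μ + z·σ = 43 + 1.036·4.690 = 47.9 days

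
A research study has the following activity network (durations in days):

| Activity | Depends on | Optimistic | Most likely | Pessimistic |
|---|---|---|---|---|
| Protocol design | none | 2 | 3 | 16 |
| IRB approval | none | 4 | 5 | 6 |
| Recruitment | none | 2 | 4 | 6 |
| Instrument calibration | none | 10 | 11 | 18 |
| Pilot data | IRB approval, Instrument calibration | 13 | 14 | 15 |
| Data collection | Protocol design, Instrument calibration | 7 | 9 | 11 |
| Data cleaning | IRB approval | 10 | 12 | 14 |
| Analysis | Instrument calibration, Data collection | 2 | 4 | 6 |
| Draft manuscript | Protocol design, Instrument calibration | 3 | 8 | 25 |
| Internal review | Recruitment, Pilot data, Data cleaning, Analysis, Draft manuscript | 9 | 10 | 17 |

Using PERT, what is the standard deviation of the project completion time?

1.91 days

te_Protocol design = (2 + 4·3 + 16)/6 = 30/6 = 5; σ²_Protocol design = ((16−2)/6)² = 5.444
te_IRB approval = (4 + 4·5 + 6)/6 = 30/6 = 5; σ²_IRB approval = ((6−4)/6)² = 0.111
te_Recruitment = (2 + 4·4 + 6)/6 = 24/6 = 4; σ²_Recruitment = ((6−2)/6)² = 0.444
te_Instrument calibration = (10 + 4·11 + 18)/6 = 72/6 = 12; σ²_Instrument calibration = ((18−10)/6)² = 1.778
te_Pilot data = (13 + 4·14 + 15)/6 = 84/6 = 14; σ²_Pilot data = ((15−13)/6)² = 0.111
te_Data collection = (7 + 4·9 + 11)/6 = 54/6 = 9; σ²_Data collection = ((11−7)/6)² = 0.444
te_Data cleaning = (10 + 4·12 + 14)/6 = 72/6 = 12; σ²_Data cleaning = ((14−10)/6)² = 0.444
te_Analysis = (2 + 4·4 + 6)/6 = 24/6 = 4; σ²_Analysis = ((6−2)/6)² = 0.444
te_Draft manuscript = (3 + 4·8 + 25)/6 = 60/6 = 10; σ²_Draft manuscript = ((25−3)/6)² = 13.444
te_Internal review = (9 + 4·10 + 17)/6 = 66/6 = 11; σ²_Internal review = ((17−9)/6)² = 1.778

Forward pass:
ES_Protocol design = 0; EF_Protocol design = 5
ES_IRB approval = 0; EF_IRB approval = 5
ES_Recruitment = 0; EF_Recruitment = 4
ES_Instrument calibration = 0; EF_Instrument calibration = 12
ES_Pilot data = max(EF_IRB approval=5, EF_Instrument calibration=12) = 12; EF_Pilot data = 12+14 = 26
ES_Data collection = max(EF_Protocol design=5, EF_Instrument calibration=12) = 12; EF_Data collection = 12+9 = 21
ES_Data cleaning = 5; EF_Data cleaning = 5+12 = 17
ES_Analysis = max(EF_Instrument calibration=12, EF_Data collection=21) = 21; EF_Analysis = 21+4 = 25
ES_Draft manuscript = max(EF_Protocol design=5, EF_Instrument calibration=12) = 12; EF_Draft manuscript = 12+10 = 22
ES_Internal review = max(EF_Recruitment=4, EF_Pilot data=26, EF_Data cleaning=17, EF_Analysis=25, EF_Draft manuscript=22) = 26; EF_Internal review = 26+11 = 37
Expected project duration μ = 37 days. Critical path: Instrument calibration → Pilot data → Internal review.

Variance along critical path = 1.778 + 0.111 + 1.778 = 3.667
σ = √3.667 = 1.915 days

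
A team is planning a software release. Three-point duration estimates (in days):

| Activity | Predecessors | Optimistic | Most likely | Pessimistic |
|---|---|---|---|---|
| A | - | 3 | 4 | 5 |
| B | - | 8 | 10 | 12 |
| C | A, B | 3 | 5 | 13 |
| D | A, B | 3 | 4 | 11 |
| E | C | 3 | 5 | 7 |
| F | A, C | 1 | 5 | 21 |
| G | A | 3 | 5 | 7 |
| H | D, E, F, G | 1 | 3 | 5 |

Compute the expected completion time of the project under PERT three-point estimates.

te_A = (3 + 4·4 + 5)/6 = 24/6 = 4
te_B = (8 + 4·10 + 12)/6 = 60/6 = 10
te_C = (3 + 4·5 + 13)/6 = 36/6 = 6
te_D = (3 + 4·4 + 11)/6 = 30/6 = 5
te_E = (3 + 4·5 + 7)/6 = 30/6 = 5
te_F = (1 + 4·5 + 21)/6 = 42/6 = 7
te_G = (3 + 4·5 + 7)/6 = 30/6 = 5
te_H = (1 + 4·3 + 5)/6 = 18/6 = 3

Forward pass:
ES_A = 0; EF_A = 4
ES_B = 0; EF_B = 10
ES_C = max(EF_A=4, EF_B=10) = 10; EF_C = 10+6 = 16
ES_D = max(EF_A=4, EF_B=10) = 10; EF_D = 10+5 = 15
ES_E = 16; EF_E = 16+5 = 21
ES_F = max(EF_A=4, EF_C=16) = 16; EF_F = 16+7 = 23
ES_G = 4; EF_G = 4+5 = 9
ES_H = max(EF_D=15, EF_E=21, EF_F=23, EF_G=9) = 23; EF_H = 23+3 = 26
Expected project duration μ = 26 days. Critical path: B → C → F → H.

26 days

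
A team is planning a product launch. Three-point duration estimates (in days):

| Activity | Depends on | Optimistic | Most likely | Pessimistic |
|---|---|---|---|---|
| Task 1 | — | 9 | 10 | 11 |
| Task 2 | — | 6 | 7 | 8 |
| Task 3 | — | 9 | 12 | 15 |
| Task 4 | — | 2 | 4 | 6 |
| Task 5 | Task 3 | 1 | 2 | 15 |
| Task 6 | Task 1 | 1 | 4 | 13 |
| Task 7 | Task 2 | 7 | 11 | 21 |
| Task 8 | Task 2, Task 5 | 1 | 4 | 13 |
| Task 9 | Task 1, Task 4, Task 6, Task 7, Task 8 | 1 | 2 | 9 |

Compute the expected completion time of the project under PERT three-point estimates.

te_Task 1 = (9 + 4·10 + 11)/6 = 60/6 = 10
te_Task 2 = (6 + 4·7 + 8)/6 = 42/6 = 7
te_Task 3 = (9 + 4·12 + 15)/6 = 72/6 = 12
te_Task 4 = (2 + 4·4 + 6)/6 = 24/6 = 4
te_Task 5 = (1 + 4·2 + 15)/6 = 24/6 = 4
te_Task 6 = (1 + 4·4 + 13)/6 = 30/6 = 5
te_Task 7 = (7 + 4·11 + 21)/6 = 72/6 = 12
te_Task 8 = (1 + 4·4 + 13)/6 = 30/6 = 5
te_Task 9 = (1 + 4·2 + 9)/6 = 18/6 = 3

Forward pass:
ES_Task 1 = 0; EF_Task 1 = 10
ES_Task 2 = 0; EF_Task 2 = 7
ES_Task 3 = 0; EF_Task 3 = 12
ES_Task 4 = 0; EF_Task 4 = 4
ES_Task 5 = 12; EF_Task 5 = 12+4 = 16
ES_Task 6 = 10; EF_Task 6 = 10+5 = 15
ES_Task 7 = 7; EF_Task 7 = 7+12 = 19
ES_Task 8 = max(EF_Task 2=7, EF_Task 5=16) = 16; EF_Task 8 = 16+5 = 21
ES_Task 9 = max(EF_Task 1=10, EF_Task 4=4, EF_Task 6=15, EF_Task 7=19, EF_Task 8=21) = 21; EF_Task 9 = 21+3 = 24
Expected project duration μ = 24 days. Critical path: Task 3 → Task 5 → Task 8 → Task 9.

24 days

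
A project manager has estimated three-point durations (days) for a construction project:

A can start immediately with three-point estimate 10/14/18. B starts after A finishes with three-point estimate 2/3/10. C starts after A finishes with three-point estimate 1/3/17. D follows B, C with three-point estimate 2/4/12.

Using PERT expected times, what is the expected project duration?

te_A = (10 + 4·14 + 18)/6 = 84/6 = 14
te_B = (2 + 4·3 + 10)/6 = 24/6 = 4
te_C = (1 + 4·3 + 17)/6 = 30/6 = 5
te_D = (2 + 4·4 + 12)/6 = 30/6 = 5

Forward pass:
ES_A = 0; EF_A = 14
ES_B = 14; EF_B = 14+4 = 18
ES_C = 14; EF_C = 14+5 = 19
ES_D = max(EF_B=18, EF_C=19) = 19; EF_D = 19+5 = 24
Expected project duration μ = 24 days. Critical path: A → C → D.

24 days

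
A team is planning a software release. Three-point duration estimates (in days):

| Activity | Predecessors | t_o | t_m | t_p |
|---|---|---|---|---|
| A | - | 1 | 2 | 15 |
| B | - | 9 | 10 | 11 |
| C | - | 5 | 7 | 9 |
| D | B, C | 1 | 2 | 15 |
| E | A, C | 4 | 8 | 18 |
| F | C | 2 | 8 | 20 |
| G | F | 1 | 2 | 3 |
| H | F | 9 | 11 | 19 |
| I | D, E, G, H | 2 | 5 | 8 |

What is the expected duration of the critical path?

te_A = (1 + 4·2 + 15)/6 = 24/6 = 4
te_B = (9 + 4·10 + 11)/6 = 60/6 = 10
te_C = (5 + 4·7 + 9)/6 = 42/6 = 7
te_D = (1 + 4·2 + 15)/6 = 24/6 = 4
te_E = (4 + 4·8 + 18)/6 = 54/6 = 9
te_F = (2 + 4·8 + 20)/6 = 54/6 = 9
te_G = (1 + 4·2 + 3)/6 = 12/6 = 2
te_H = (9 + 4·11 + 19)/6 = 72/6 = 12
te_I = (2 + 4·5 + 8)/6 = 30/6 = 5

Forward pass:
ES_A = 0; EF_A = 4
ES_B = 0; EF_B = 10
ES_C = 0; EF_C = 7
ES_D = max(EF_B=10, EF_C=7) = 10; EF_D = 10+4 = 14
ES_E = max(EF_A=4, EF_C=7) = 7; EF_E = 7+9 = 16
ES_F = 7; EF_F = 7+9 = 16
ES_G = 16; EF_G = 16+2 = 18
ES_H = 16; EF_H = 16+12 = 28
ES_I = max(EF_D=14, EF_E=16, EF_G=18, EF_H=28) = 28; EF_I = 28+5 = 33
Expected project duration μ = 33 days. Critical path: C → F → H → I.

33 days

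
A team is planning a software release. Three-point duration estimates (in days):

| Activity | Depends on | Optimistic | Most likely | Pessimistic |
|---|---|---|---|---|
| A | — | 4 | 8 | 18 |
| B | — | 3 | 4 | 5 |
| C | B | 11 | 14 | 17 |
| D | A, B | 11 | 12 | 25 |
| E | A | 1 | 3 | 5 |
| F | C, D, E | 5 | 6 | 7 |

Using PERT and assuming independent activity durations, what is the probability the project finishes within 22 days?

0.017

te_A = (4 + 4·8 + 18)/6 = 54/6 = 9; σ²_A = ((18−4)/6)² = 5.444
te_B = (3 + 4·4 + 5)/6 = 24/6 = 4; σ²_B = ((5−3)/6)² = 0.111
te_C = (11 + 4·14 + 17)/6 = 84/6 = 14; σ²_C = ((17−11)/6)² = 1.000
te_D = (11 + 4·12 + 25)/6 = 84/6 = 14; σ²_D = ((25−11)/6)² = 5.444
te_E = (1 + 4·3 + 5)/6 = 18/6 = 3; σ²_E = ((5−1)/6)² = 0.444
te_F = (5 + 4·6 + 7)/6 = 36/6 = 6; σ²_F = ((7−5)/6)² = 0.111

Forward pass:
ES_A = 0; EF_A = 9
ES_B = 0; EF_B = 4
ES_C = 4; EF_C = 4+14 = 18
ES_D = max(EF_A=9, EF_B=4) = 9; EF_D = 9+14 = 23
ES_E = 9; EF_E = 9+3 = 12
ES_F = max(EF_C=18, EF_D=23, EF_E=12) = 23; EF_F = 23+6 = 29
Expected project duration μ = 29 days. Critical path: A → D → F.

Variance along critical path = 5.444 + 5.444 + 0.111 = 11.000; σ = √11.000 = 3.317 days.
Z = (22 − 29) / 3.317 = -2.111
P(T ≤ 22) = Φ(-2.111) ≈ 0.017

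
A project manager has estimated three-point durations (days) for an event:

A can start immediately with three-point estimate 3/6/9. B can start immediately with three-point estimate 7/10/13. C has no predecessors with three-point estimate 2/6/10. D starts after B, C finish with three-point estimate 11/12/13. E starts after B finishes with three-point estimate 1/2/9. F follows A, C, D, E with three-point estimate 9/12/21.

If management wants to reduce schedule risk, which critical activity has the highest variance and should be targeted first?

te_A = (3 + 4·6 + 9)/6 = 36/6 = 6; σ²_A = ((9−3)/6)² = 1.000
te_B = (7 + 4·10 + 13)/6 = 60/6 = 10; σ²_B = ((13−7)/6)² = 1.000
te_C = (2 + 4·6 + 10)/6 = 36/6 = 6; σ²_C = ((10−2)/6)² = 1.778
te_D = (11 + 4·12 + 13)/6 = 72/6 = 12; σ²_D = ((13−11)/6)² = 0.111
te_E = (1 + 4·2 + 9)/6 = 18/6 = 3; σ²_E = ((9−1)/6)² = 1.778
te_F = (9 + 4·12 + 21)/6 = 78/6 = 13; σ²_F = ((21−9)/6)² = 4.000

Forward pass:
ES_A = 0; EF_A = 6
ES_B = 0; EF_B = 10
ES_C = 0; EF_C = 6
ES_D = max(EF_B=10, EF_C=6) = 10; EF_D = 10+12 = 22
ES_E = 10; EF_E = 10+3 = 13
ES_F = max(EF_A=6, EF_C=6, EF_D=22, EF_E=13) = 22; EF_F = 22+13 = 35
Expected project duration μ = 35 days. Critical path: B → D → F.

Variances on critical path: σ²_B=1.000, σ²_D=0.111, σ²_F=4.000.
Largest is σ²_F = 4.000.

F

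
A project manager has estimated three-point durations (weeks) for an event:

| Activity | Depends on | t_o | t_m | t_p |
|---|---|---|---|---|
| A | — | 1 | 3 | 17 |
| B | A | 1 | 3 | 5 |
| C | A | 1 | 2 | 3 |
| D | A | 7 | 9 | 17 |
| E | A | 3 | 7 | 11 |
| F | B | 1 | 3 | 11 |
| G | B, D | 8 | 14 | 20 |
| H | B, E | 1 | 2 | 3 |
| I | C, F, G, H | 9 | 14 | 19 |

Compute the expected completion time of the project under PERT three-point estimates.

43 weeks

te_A = (1 + 4·3 + 17)/6 = 30/6 = 5
te_B = (1 + 4·3 + 5)/6 = 18/6 = 3
te_C = (1 + 4·2 + 3)/6 = 12/6 = 2
te_D = (7 + 4·9 + 17)/6 = 60/6 = 10
te_E = (3 + 4·7 + 11)/6 = 42/6 = 7
te_F = (1 + 4·3 + 11)/6 = 24/6 = 4
te_G = (8 + 4·14 + 20)/6 = 84/6 = 14
te_H = (1 + 4·2 + 3)/6 = 12/6 = 2
te_I = (9 + 4·14 + 19)/6 = 84/6 = 14

Forward pass:
ES_A = 0; EF_A = 5
ES_B = 5; EF_B = 5+3 = 8
ES_C = 5; EF_C = 5+2 = 7
ES_D = 5; EF_D = 5+10 = 15
ES_E = 5; EF_E = 5+7 = 12
ES_F = 8; EF_F = 8+4 = 12
ES_G = max(EF_B=8, EF_D=15) = 15; EF_G = 15+14 = 29
ES_H = max(EF_B=8, EF_E=12) = 12; EF_H = 12+2 = 14
ES_I = max(EF_C=7, EF_F=12, EF_G=29, EF_H=14) = 29; EF_I = 29+14 = 43
Expected project duration μ = 43 weeks. Critical path: A → D → G → I.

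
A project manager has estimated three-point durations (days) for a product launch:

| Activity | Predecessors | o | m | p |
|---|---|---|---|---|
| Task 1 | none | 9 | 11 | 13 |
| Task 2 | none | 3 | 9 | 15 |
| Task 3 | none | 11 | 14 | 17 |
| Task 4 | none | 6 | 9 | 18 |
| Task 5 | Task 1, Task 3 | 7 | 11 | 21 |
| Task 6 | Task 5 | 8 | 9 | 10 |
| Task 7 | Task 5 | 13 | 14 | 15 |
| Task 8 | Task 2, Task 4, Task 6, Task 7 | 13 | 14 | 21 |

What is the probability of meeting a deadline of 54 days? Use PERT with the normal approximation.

0.365

te_Task 1 = (9 + 4·11 + 13)/6 = 66/6 = 11; σ²_Task 1 = ((13−9)/6)² = 0.444
te_Task 2 = (3 + 4·9 + 15)/6 = 54/6 = 9; σ²_Task 2 = ((15−3)/6)² = 4.000
te_Task 3 = (11 + 4·14 + 17)/6 = 84/6 = 14; σ²_Task 3 = ((17−11)/6)² = 1.000
te_Task 4 = (6 + 4·9 + 18)/6 = 60/6 = 10; σ²_Task 4 = ((18−6)/6)² = 4.000
te_Task 5 = (7 + 4·11 + 21)/6 = 72/6 = 12; σ²_Task 5 = ((21−7)/6)² = 5.444
te_Task 6 = (8 + 4·9 + 10)/6 = 54/6 = 9; σ²_Task 6 = ((10−8)/6)² = 0.111
te_Task 7 = (13 + 4·14 + 15)/6 = 84/6 = 14; σ²_Task 7 = ((15−13)/6)² = 0.111
te_Task 8 = (13 + 4·14 + 21)/6 = 90/6 = 15; σ²_Task 8 = ((21−13)/6)² = 1.778

Forward pass:
ES_Task 1 = 0; EF_Task 1 = 11
ES_Task 2 = 0; EF_Task 2 = 9
ES_Task 3 = 0; EF_Task 3 = 14
ES_Task 4 = 0; EF_Task 4 = 10
ES_Task 5 = max(EF_Task 1=11, EF_Task 3=14) = 14; EF_Task 5 = 14+12 = 26
ES_Task 6 = 26; EF_Task 6 = 26+9 = 35
ES_Task 7 = 26; EF_Task 7 = 26+14 = 40
ES_Task 8 = max(EF_Task 2=9, EF_Task 4=10, EF_Task 6=35, EF_Task 7=40) = 40; EF_Task 8 = 40+15 = 55
Expected project duration μ = 55 days. Critical path: Task 3 → Task 5 → Task 7 → Task 8.

Variance along critical path = 1.000 + 5.444 + 0.111 + 1.778 = 8.333; σ = √8.333 = 2.887 days.
Z = (54 − 55) / 2.887 = -0.346
P(T ≤ 54) = Φ(-0.346) ≈ 0.365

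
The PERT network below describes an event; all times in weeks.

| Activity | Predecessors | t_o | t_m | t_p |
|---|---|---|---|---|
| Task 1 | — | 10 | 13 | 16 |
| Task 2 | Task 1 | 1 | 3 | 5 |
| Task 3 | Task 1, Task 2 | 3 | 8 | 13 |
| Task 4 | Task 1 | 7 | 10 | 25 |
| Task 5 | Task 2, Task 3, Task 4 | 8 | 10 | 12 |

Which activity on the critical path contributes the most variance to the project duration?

Task 4

te_Task 1 = (10 + 4·13 + 16)/6 = 78/6 = 13; σ²_Task 1 = ((16−10)/6)² = 1.000
te_Task 2 = (1 + 4·3 + 5)/6 = 18/6 = 3; σ²_Task 2 = ((5−1)/6)² = 0.444
te_Task 3 = (3 + 4·8 + 13)/6 = 48/6 = 8; σ²_Task 3 = ((13−3)/6)² = 2.778
te_Task 4 = (7 + 4·10 + 25)/6 = 72/6 = 12; σ²_Task 4 = ((25−7)/6)² = 9.000
te_Task 5 = (8 + 4·10 + 12)/6 = 60/6 = 10; σ²_Task 5 = ((12−8)/6)² = 0.444

Forward pass:
ES_Task 1 = 0; EF_Task 1 = 13
ES_Task 2 = 13; EF_Task 2 = 13+3 = 16
ES_Task 3 = max(EF_Task 1=13, EF_Task 2=16) = 16; EF_Task 3 = 16+8 = 24
ES_Task 4 = 13; EF_Task 4 = 13+12 = 25
ES_Task 5 = max(EF_Task 2=16, EF_Task 3=24, EF_Task 4=25) = 25; EF_Task 5 = 25+10 = 35
Expected project duration μ = 35 weeks. Critical path: Task 1 → Task 4 → Task 5.

Variances on critical path: σ²_Task 1=1.000, σ²_Task 4=9.000, σ²_Task 5=0.444.
Largest is σ²_Task 4 = 9.000.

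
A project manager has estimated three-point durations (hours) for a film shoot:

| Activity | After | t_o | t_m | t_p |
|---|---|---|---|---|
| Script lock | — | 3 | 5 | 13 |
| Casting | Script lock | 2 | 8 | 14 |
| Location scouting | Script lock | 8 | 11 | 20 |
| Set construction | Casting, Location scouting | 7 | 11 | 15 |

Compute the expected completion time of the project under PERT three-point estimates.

te_Script lock = (3 + 4·5 + 13)/6 = 36/6 = 6
te_Casting = (2 + 4·8 + 14)/6 = 48/6 = 8
te_Location scouting = (8 + 4·11 + 20)/6 = 72/6 = 12
te_Set construction = (7 + 4·11 + 15)/6 = 66/6 = 11

Forward pass:
ES_Script lock = 0; EF_Script lock = 6
ES_Casting = 6; EF_Casting = 6+8 = 14
ES_Location scouting = 6; EF_Location scouting = 6+12 = 18
ES_Set construction = max(EF_Casting=14, EF_Location scouting=18) = 18; EF_Set construction = 18+11 = 29
Expected project duration μ = 29 hours. Critical path: Script lock → Location scouting → Set construction.

29 hours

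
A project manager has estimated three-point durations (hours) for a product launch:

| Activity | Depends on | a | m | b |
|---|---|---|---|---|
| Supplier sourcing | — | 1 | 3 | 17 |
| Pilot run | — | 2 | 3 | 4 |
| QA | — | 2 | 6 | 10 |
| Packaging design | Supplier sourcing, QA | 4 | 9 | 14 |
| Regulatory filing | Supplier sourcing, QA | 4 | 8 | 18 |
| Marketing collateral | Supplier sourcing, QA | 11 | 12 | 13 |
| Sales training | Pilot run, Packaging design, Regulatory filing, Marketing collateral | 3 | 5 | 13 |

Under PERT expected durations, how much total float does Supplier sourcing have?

1 hours

te_Supplier sourcing = (1 + 4·3 + 17)/6 = 30/6 = 5
te_Pilot run = (2 + 4·3 + 4)/6 = 18/6 = 3
te_QA = (2 + 4·6 + 10)/6 = 36/6 = 6
te_Packaging design = (4 + 4·9 + 14)/6 = 54/6 = 9
te_Regulatory filing = (4 + 4·8 + 18)/6 = 54/6 = 9
te_Marketing collateral = (11 + 4·12 + 13)/6 = 72/6 = 12
te_Sales training = (3 + 4·5 + 13)/6 = 36/6 = 6

Forward pass:
ES_Supplier sourcing = 0; EF_Supplier sourcing = 5
ES_Pilot run = 0; EF_Pilot run = 3
ES_QA = 0; EF_QA = 6
ES_Packaging design = max(EF_Supplier sourcing=5, EF_QA=6) = 6; EF_Packaging design = 6+9 = 15
ES_Regulatory filing = max(EF_Supplier sourcing=5, EF_QA=6) = 6; EF_Regulatory filing = 6+9 = 15
ES_Marketing collateral = max(EF_Supplier sourcing=5, EF_QA=6) = 6; EF_Marketing collateral = 6+12 = 18
ES_Sales training = max(EF_Pilot run=3, EF_Packaging design=15, EF_Regulatory filing=15, EF_Marketing collateral=18) = 18; EF_Sales training = 18+6 = 24
Expected project duration μ = 24 hours. Critical path: QA → Marketing collateral → Sales training.

Backward pass:
LF_Sales training = 24; LS_Sales training = 24−6 = 18
LF_Marketing collateral = LS_Sales training = 18; LS_Marketing collateral = 18−12 = 6
LF_Regulatory filing = LS_Sales training = 18; LS_Regulatory filing = 18−9 = 9
LF_Packaging design = LS_Sales training = 18; LS_Packaging design = 18−9 = 9
LF_QA = min(LS_Packaging design=9, LS_Regulatory filing=9, LS_Marketing collateral=6) = 6; LS_QA = 6−6 = 0
LF_Pilot run = LS_Sales training = 18; LS_Pilot run = 18−3 = 15
LF_Supplier sourcing = min(LS_Packaging design=9, LS_Regulatory filing=9, LS_Marketing collateral=6) = 6; LS_Supplier sourcing = 6−5 = 1
Slack_Supplier sourcing = LS_Supplier sourcing − ES_Supplier sourcing = 1 − 0 = 1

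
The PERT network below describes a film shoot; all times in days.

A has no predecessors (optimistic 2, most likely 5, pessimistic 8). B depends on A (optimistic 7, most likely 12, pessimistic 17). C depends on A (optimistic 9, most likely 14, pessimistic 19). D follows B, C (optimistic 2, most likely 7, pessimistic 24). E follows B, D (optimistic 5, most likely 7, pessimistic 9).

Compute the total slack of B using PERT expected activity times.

2 days

te_A = (2 + 4·5 + 8)/6 = 30/6 = 5
te_B = (7 + 4·12 + 17)/6 = 72/6 = 12
te_C = (9 + 4·14 + 19)/6 = 84/6 = 14
te_D = (2 + 4·7 + 24)/6 = 54/6 = 9
te_E = (5 + 4·7 + 9)/6 = 42/6 = 7

Forward pass:
ES_A = 0; EF_A = 5
ES_B = 5; EF_B = 5+12 = 17
ES_C = 5; EF_C = 5+14 = 19
ES_D = max(EF_B=17, EF_C=19) = 19; EF_D = 19+9 = 28
ES_E = max(EF_B=17, EF_D=28) = 28; EF_E = 28+7 = 35
Expected project duration μ = 35 days. Critical path: A → C → D → E.

Backward pass:
LF_E = 35; LS_E = 35−7 = 28
LF_D = LS_E = 28; LS_D = 28−9 = 19
LF_C = LS_D = 19; LS_C = 19−14 = 5
LF_B = min(LS_D=19, LS_E=28) = 19; LS_B = 19−12 = 7
LF_A = min(LS_B=7, LS_C=5) = 5; LS_A = 5−5 = 0
Slack_B = LS_B − ES_B = 7 − 5 = 2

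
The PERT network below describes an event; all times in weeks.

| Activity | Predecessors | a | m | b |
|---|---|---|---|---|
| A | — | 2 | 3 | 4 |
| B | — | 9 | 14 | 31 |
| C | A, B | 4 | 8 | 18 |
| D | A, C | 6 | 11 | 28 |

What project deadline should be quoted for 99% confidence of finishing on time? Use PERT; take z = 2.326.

51.2 weeks

te_A = (2 + 4·3 + 4)/6 = 18/6 = 3; σ²_A = ((4−2)/6)² = 0.111
te_B = (9 + 4·14 + 31)/6 = 96/6 = 16; σ²_B = ((31−9)/6)² = 13.444
te_C = (4 + 4·8 + 18)/6 = 54/6 = 9; σ²_C = ((18−4)/6)² = 5.444
te_D = (6 + 4·11 + 28)/6 = 78/6 = 13; σ²_D = ((28−6)/6)² = 13.444

Forward pass:
ES_A = 0; EF_A = 3
ES_B = 0; EF_B = 16
ES_C = max(EF_A=3, EF_B=16) = 16; EF_C = 16+9 = 25
ES_D = max(EF_A=3, EF_C=25) = 25; EF_D = 25+13 = 38
Expected project duration μ = 38 weeks. Critical path: B → C → D.

Variance along critical path = 13.444 + 5.444 + 13.444 = 32.333; σ = 5.686 weeks.
D = μ + z·σ = 38 + 2.326·5.686 = 51.2 weeks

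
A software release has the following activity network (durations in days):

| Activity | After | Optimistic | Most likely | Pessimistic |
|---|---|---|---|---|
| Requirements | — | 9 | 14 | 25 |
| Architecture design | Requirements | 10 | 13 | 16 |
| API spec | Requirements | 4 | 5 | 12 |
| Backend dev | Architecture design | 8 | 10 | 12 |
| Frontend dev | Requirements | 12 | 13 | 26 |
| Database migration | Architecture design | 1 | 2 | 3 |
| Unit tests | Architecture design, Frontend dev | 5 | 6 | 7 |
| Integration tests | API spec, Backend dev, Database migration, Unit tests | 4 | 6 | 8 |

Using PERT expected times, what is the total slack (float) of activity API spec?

te_Requirements = (9 + 4·14 + 25)/6 = 90/6 = 15
te_Architecture design = (10 + 4·13 + 16)/6 = 78/6 = 13
te_API spec = (4 + 4·5 + 12)/6 = 36/6 = 6
te_Backend dev = (8 + 4·10 + 12)/6 = 60/6 = 10
te_Frontend dev = (12 + 4·13 + 26)/6 = 90/6 = 15
te_Database migration = (1 + 4·2 + 3)/6 = 12/6 = 2
te_Unit tests = (5 + 4·6 + 7)/6 = 36/6 = 6
te_Integration tests = (4 + 4·6 + 8)/6 = 36/6 = 6

Forward pass:
ES_Requirements = 0; EF_Requirements = 15
ES_Architecture design = 15; EF_Architecture design = 15+13 = 28
ES_API spec = 15; EF_API spec = 15+6 = 21
ES_Backend dev = 28; EF_Backend dev = 28+10 = 38
ES_Frontend dev = 15; EF_Frontend dev = 15+15 = 30
ES_Database migration = 28; EF_Database migration = 28+2 = 30
ES_Unit tests = max(EF_Architecture design=28, EF_Frontend dev=30) = 30; EF_Unit tests = 30+6 = 36
ES_Integration tests = max(EF_API spec=21, EF_Backend dev=38, EF_Database migration=30, EF_Unit tests=36) = 38; EF_Integration tests = 38+6 = 44
Expected project duration μ = 44 days. Critical path: Requirements → Architecture design → Backend dev → Integration tests.

Backward pass:
LF_Integration tests = 44; LS_Integration tests = 44−6 = 38
LF_Unit tests = LS_Integration tests = 38; LS_Unit tests = 38−6 = 32
LF_Database migration = LS_Integration tests = 38; LS_Database migration = 38−2 = 36
LF_Frontend dev = LS_Unit tests = 32; LS_Frontend dev = 32−15 = 17
LF_Backend dev = LS_Integration tests = 38; LS_Backend dev = 38−10 = 28
LF_API spec = LS_Integration tests = 38; LS_API spec = 38−6 = 32
LF_Architecture design = min(LS_Backend dev=28, LS_Database migration=36, LS_Unit tests=32) = 28; LS_Architecture design = 28−13 = 15
LF_Requirements = min(LS_Architecture design=15, LS_API spec=32, LS_Frontend dev=17) = 15; LS_Requirements = 15−15 = 0
Slack_API spec = LS_API spec − ES_API spec = 32 − 15 = 17

17 days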